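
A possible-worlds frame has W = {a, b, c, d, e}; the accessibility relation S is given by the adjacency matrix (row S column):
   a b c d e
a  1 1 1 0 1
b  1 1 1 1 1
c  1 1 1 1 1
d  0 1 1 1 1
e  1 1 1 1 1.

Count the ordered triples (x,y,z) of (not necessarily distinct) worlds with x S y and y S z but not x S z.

Enumerating: (a,b,d), (a,c,d), (a,e,d), (d,b,a), (d,c,a), (d,e,a).

6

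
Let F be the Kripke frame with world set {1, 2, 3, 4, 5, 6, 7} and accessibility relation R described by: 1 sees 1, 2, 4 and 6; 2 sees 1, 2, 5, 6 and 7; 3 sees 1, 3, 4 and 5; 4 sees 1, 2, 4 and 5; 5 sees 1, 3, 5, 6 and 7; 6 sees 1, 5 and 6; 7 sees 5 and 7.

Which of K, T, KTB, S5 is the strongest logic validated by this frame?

Reflexive (axiom T): yes — every world is R-related to itself.
Symmetric (axiom B): no — 2 R 5 but not 5 R 2.
Euclidean (axiom 5): no — 1 R 2 and 1 R 4, but not 2 R 4.
So F validates K, T; KTB would additionally require R to be symmetric. The strongest is T.

T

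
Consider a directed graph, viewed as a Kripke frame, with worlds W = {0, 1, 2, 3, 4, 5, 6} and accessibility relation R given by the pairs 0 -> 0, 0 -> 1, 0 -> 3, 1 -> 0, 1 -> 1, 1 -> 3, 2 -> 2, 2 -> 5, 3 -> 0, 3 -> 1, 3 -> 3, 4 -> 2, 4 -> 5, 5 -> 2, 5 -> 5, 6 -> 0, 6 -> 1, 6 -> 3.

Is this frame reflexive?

No

Reflexive: no — 4 is not related to itself.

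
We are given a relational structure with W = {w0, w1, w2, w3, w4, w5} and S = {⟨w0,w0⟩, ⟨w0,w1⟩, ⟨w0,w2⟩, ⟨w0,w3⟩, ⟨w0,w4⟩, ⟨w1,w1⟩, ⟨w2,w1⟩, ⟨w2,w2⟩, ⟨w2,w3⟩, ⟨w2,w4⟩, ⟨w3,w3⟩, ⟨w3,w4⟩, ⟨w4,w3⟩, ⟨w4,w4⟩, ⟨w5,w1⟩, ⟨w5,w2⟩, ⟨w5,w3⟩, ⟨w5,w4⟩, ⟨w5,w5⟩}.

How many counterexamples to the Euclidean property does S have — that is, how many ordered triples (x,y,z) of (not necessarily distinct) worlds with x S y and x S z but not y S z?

Enumerating: (w0,w1,w0), (w0,w1,w2), (w0,w1,w3), (w0,w1,w4), (w0,w2,w0), (w0,w3,w0), (w0,w3,w1), (w0,w3,w2), (w0,w4,w0), (w0,w4,w1), (w0,w4,w2), (w2,w1,w2), … and 17 more.
Total: 29.

29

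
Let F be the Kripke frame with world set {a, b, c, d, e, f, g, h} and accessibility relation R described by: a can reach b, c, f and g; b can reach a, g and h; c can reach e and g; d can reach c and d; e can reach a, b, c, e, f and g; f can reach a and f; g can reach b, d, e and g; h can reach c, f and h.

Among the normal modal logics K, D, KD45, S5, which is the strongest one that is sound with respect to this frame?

Serial (axiom D): yes — every world has a successor (e.g. a R b).
Euclidean (axiom 5): no — a R b and a R c, but not b R c.
Transitive (axiom 4): no — a R b and b R h, but not a R h.
Reflexive (axiom T): no — a is not related to itself.
So F validates K, D; KD45 would additionally require R to be Euclidean and transitive. The strongest is D.

D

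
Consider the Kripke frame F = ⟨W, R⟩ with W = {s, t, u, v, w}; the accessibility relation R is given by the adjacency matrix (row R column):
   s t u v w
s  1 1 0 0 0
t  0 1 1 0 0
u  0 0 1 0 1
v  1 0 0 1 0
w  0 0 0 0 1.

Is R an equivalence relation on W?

Reflexive: yes — every world is R-related to itself.
Symmetric: no — s R t but not t R s.
Transitive: no — s R t and t R u, but not s R u.
So R is not an equivalence relation.

No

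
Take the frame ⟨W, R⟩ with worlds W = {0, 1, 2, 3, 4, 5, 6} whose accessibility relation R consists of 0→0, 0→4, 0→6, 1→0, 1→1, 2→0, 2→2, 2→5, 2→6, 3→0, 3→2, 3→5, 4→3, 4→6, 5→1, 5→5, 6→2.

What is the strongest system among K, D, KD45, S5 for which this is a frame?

Serial (axiom D): yes — every world has a successor (e.g. 0 R 0).
Euclidean (axiom 5): no — 0 R 6 and 0 R 4, but not 6 R 4.
Transitive (axiom 4): no — 0 R 4 and 4 R 3, but not 0 R 3.
Reflexive (axiom T): no — 3 is not related to itself.
So F validates K, D; KD45 would additionally require R to be Euclidean and transitive. The strongest is D.

D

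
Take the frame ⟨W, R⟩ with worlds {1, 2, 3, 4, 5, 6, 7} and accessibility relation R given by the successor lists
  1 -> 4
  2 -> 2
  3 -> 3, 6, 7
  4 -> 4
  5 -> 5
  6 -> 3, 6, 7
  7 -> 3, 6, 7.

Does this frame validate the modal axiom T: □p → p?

No

By correspondence theory, T is valid on a frame iff R is reflexive.
Reflexive: no — 1 is not related to itself.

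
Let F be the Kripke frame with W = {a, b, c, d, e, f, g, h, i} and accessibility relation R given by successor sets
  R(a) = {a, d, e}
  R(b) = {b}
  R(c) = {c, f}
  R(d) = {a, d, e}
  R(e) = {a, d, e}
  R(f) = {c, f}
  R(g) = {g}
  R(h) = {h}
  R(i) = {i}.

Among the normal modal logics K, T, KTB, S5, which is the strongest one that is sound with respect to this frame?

S5

Reflexive (axiom T): yes — every world is R-related to itself.
Symmetric (axiom B): yes — every pair in R has its reverse in R.
Euclidean (axiom 5): yes — any two successors of a common world are R-related.
So F validates K, T, KTB, S5. The strongest is S5.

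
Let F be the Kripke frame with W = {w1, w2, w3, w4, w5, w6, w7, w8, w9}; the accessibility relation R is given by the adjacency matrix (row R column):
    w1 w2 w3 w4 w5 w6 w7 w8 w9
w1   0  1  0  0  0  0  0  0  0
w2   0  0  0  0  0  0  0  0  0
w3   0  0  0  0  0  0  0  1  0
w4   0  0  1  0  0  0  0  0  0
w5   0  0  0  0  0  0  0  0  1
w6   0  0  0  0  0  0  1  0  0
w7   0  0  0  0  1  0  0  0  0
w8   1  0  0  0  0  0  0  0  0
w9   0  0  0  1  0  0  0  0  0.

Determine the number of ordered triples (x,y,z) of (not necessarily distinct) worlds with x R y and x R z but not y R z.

8

Enumerating: (w1,w2,w2), (w3,w8,w8), (w4,w3,w3), (w5,w9,w9), (w6,w7,w7), (w7,w5,w5), (w8,w1,w1), (w9,w4,w4).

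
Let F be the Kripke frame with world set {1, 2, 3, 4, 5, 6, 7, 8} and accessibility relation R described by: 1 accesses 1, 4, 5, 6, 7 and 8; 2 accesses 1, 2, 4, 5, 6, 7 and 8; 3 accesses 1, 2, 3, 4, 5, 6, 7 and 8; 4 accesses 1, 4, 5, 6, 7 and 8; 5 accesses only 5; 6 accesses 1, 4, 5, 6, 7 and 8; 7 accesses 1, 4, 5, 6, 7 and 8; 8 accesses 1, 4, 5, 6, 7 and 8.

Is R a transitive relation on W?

Yes

Transitive: yes — every two-step R-path is closed by a direct edge.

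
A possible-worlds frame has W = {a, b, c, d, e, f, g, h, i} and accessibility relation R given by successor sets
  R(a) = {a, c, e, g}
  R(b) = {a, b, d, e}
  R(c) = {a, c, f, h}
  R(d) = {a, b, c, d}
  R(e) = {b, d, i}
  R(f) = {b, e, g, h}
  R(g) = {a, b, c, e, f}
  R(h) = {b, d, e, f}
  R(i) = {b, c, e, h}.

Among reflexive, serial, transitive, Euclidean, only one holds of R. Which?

serial

Reflexive: no — e is not related to itself.
Serial: yes — every world has a successor (e.g. a R a).
Transitive: no — a R c and c R f, but not a R f.
Euclidean: no — a R c and a R e, but not c R e.
Only serial holds.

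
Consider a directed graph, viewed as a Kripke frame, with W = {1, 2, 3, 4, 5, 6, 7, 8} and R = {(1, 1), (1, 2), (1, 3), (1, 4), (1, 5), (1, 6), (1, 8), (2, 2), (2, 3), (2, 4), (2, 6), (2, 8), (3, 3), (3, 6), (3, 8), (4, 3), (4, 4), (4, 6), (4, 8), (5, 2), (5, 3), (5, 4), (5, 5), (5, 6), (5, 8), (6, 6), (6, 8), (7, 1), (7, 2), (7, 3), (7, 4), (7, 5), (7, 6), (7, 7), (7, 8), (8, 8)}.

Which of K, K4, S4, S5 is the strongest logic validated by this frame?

Transitive (axiom 4): yes — every two-step R-path is closed by a direct edge.
Reflexive (axiom T): yes — every world is R-related to itself.
Euclidean (axiom 5): no — 1 R 2 and 1 R 5, but not 2 R 5.
So F validates K, K4, S4; S5 would additionally require R to be Euclidean. The strongest is S4.

S4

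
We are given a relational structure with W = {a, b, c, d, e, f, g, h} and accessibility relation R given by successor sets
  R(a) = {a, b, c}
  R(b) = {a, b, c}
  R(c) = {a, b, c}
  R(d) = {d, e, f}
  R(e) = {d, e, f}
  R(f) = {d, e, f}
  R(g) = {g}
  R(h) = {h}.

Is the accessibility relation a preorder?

Reflexive: yes — every world is R-related to itself.
Transitive: yes — every two-step R-path is closed by a direct edge.
So R is a preorder.

Yes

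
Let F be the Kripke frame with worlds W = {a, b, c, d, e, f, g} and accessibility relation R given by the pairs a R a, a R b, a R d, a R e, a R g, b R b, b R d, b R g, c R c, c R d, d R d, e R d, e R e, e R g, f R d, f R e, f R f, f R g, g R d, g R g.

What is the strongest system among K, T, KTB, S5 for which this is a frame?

Reflexive (axiom T): yes — every world is R-related to itself.
Symmetric (axiom B): no — a R b but not b R a.
Euclidean (axiom 5): no — a R b and a R e, but not b R e.
So F validates K, T; KTB would additionally require R to be symmetric. The strongest is T.

T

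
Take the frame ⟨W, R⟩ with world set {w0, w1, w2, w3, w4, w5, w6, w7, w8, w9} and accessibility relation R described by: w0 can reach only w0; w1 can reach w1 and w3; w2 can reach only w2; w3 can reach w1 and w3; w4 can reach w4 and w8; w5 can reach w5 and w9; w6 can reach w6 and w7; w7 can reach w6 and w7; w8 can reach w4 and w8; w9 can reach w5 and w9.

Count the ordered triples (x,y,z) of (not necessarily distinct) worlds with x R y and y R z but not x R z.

R is transitive; there are no such tuples.

0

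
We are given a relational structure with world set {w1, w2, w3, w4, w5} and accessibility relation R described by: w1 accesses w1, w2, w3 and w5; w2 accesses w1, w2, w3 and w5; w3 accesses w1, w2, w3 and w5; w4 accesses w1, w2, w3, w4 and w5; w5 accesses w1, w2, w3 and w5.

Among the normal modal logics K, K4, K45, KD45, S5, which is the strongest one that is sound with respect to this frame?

K4

Transitive (axiom 4): yes — every two-step R-path is closed by a direct edge.
Euclidean (axiom 5): no — w4 R w1 and w4 R w4, but not w1 R w4.
Serial (axiom D): yes — every world has a successor (e.g. w1 R w1).
Reflexive (axiom T): yes — every world is R-related to itself.
So F validates K, K4; K45 would additionally require R to be Euclidean. The strongest is K4.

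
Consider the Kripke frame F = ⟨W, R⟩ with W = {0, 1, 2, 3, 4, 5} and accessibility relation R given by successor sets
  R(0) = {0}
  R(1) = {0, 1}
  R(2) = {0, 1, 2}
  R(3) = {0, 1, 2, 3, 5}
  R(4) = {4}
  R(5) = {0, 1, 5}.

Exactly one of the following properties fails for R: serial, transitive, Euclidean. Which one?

Serial: yes — every world has a successor (e.g. 0 R 0).
Transitive: yes — every two-step R-path is closed by a direct edge.
Euclidean: no — 2 R 0 and 2 R 1, but not 0 R 1.
Only Euclidean fails.

Euclidean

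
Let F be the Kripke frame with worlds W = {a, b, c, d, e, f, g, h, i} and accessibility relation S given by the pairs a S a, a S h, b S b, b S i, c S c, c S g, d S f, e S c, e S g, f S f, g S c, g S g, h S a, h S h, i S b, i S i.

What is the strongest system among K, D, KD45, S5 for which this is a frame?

Serial (axiom D): yes — every world has a successor (e.g. a S a).
Euclidean (axiom 5): yes — any two successors of a common world are S-related.
Transitive (axiom 4): yes — every two-step S-path is closed by a direct edge.
Reflexive (axiom T): no — d is not related to itself.
So F validates K, D, KD45; S5 would additionally require S to be reflexive. The strongest is KD45.

KD45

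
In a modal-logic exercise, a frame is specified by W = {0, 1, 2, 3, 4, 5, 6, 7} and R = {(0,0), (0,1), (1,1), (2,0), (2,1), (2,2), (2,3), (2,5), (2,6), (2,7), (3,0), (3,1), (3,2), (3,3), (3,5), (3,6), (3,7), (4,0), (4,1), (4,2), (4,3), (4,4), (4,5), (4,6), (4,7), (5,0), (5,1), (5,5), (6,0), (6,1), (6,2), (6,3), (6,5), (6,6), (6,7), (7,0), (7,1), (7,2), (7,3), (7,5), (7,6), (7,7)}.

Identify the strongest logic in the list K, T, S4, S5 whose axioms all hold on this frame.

Reflexive (axiom T): yes — every world is R-related to itself.
Transitive (axiom 4): yes — every two-step R-path is closed by a direct edge.
Euclidean (axiom 5): no — 2 R 0 and 2 R 3, but not 0 R 3.
So F validates K, T, S4; S5 would additionally require R to be Euclidean. The strongest is S4.

S4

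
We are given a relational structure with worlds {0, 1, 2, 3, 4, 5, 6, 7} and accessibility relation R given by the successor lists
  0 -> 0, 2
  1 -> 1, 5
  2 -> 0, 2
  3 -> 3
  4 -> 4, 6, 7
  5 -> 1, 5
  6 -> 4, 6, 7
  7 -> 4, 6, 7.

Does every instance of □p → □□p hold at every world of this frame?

Yes

By correspondence theory, 4 is valid on a frame iff R is transitive.
Transitive: yes — every two-step R-path is closed by a direct edge.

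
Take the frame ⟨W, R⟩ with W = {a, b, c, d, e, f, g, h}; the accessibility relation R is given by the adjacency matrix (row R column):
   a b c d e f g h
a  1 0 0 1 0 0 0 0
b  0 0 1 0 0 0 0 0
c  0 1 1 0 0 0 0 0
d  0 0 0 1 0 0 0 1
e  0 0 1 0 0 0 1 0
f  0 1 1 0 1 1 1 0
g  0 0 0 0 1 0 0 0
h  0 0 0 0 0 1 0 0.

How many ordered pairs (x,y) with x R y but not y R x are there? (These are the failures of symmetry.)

Enumerating: (a,d), (d,h), (e,c), (f,b), (f,c), (f,e), (f,g), (h,f).

8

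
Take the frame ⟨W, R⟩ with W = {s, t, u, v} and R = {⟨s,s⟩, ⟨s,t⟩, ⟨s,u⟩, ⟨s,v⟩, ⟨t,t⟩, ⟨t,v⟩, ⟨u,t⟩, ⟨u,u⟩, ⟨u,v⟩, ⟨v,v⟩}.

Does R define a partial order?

Reflexive: yes — every world is R-related to itself.
Transitive: yes — every two-step R-path is closed by a direct edge.
Antisymmetric: yes — no distinct pair is related both ways.
So R is a partial order.

Yes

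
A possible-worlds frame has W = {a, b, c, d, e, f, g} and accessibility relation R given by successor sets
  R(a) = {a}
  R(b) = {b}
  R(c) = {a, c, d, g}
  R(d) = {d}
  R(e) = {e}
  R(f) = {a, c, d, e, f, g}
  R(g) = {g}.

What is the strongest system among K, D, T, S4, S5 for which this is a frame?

Serial (axiom D): yes — every world has a successor (e.g. a R a).
Reflexive (axiom T): yes — every world is R-related to itself.
Transitive (axiom 4): yes — every two-step R-path is closed by a direct edge.
Euclidean (axiom 5): no — c R a and c R d, but not a R d.
So F validates K, D, T, S4; S5 would additionally require R to be Euclidean. The strongest is S4.

S4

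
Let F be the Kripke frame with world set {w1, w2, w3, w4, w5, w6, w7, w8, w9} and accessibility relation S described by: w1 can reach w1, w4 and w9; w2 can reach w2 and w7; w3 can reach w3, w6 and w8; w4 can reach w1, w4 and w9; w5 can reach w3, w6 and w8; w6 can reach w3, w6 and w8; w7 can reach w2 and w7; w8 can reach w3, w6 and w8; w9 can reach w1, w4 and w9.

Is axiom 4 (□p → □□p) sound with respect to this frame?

Yes

Axiom 4 corresponds to the accessibility relation being transitive.
Transitive: yes — every two-step S-path is closed by a direct edge.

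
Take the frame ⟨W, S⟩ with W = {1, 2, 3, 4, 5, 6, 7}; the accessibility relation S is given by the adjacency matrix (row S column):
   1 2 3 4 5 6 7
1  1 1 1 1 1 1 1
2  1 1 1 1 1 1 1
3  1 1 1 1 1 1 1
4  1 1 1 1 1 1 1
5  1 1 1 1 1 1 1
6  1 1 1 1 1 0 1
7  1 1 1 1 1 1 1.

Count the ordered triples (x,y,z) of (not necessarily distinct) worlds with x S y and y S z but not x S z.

6

Enumerating: (6,1,6), (6,2,6), (6,3,6), (6,4,6), (6,5,6), (6,7,6).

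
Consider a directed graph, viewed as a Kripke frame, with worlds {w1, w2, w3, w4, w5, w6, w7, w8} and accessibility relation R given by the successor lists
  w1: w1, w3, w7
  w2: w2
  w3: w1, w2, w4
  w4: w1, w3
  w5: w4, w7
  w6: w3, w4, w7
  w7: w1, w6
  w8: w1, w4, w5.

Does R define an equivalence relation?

Reflexive: no — w3 is not related to itself.
Symmetric: no — w3 R w2 but not w2 R w3.
Transitive: no — w1 R w3 and w3 R w2, but not w1 R w2.
So R is not an equivalence relation.

No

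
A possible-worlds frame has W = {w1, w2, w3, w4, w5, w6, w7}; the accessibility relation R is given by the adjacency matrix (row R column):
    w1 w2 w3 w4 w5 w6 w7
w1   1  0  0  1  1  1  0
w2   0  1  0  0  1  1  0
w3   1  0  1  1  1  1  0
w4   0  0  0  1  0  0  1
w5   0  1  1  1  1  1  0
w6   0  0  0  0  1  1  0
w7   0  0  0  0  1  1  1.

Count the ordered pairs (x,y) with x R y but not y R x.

11

Enumerating: (w1,w4), (w1,w5), (w1,w6), (w2,w6), (w3,w1), (w3,w4), (w3,w6), (w4,w7), (w5,w4), (w7,w5), (w7,w6).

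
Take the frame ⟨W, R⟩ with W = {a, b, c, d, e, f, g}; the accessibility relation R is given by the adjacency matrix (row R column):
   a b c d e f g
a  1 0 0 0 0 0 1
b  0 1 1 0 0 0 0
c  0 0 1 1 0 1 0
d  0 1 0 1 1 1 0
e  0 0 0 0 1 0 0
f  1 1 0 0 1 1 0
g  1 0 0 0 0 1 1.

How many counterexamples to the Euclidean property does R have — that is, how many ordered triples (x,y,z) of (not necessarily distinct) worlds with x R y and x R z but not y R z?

22

Enumerating: (b,c,b), (c,d,c), (c,f,c), (c,f,d), (d,b,d), (d,b,e), (d,b,f), (d,e,b), (d,e,d), (d,e,f), (d,f,d), (f,a,b), … and 10 more.
Total: 22.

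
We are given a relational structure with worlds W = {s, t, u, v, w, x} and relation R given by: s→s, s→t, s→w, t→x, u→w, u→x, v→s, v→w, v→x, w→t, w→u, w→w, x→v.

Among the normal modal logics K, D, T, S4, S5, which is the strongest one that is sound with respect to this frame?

D

Serial (axiom D): yes — every world has a successor (e.g. s R s).
Reflexive (axiom T): no — t is not related to itself.
Transitive (axiom 4): no — s R t and t R x, but not s R x.
Euclidean (axiom 5): no — s R t and s R w, but not t R w.
So F validates K, D; T would additionally require R to be reflexive. The strongest is D.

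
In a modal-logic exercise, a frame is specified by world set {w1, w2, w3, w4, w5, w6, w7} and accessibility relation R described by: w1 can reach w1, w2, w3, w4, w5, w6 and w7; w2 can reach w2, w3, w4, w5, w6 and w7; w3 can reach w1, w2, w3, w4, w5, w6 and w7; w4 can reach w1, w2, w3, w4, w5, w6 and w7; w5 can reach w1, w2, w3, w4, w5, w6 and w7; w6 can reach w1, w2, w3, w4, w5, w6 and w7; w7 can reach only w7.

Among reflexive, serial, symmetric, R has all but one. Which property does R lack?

Reflexive: yes — every world is R-related to itself.
Serial: yes — every world has a successor (e.g. w1 R w1).
Symmetric: no — w1 R w2 but not w2 R w1.
Only symmetric fails.

symmetric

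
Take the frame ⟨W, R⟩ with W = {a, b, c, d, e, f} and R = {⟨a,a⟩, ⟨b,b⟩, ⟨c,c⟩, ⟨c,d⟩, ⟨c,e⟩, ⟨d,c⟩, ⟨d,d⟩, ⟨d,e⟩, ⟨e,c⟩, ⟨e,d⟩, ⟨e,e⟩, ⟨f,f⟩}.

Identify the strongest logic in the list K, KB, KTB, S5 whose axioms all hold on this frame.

Symmetric (axiom B): yes — every pair in R has its reverse in R.
Reflexive (axiom T): yes — every world is R-related to itself.
Euclidean (axiom 5): yes — any two successors of a common world are R-related.
So F validates K, KB, KTB, S5. The strongest is S5.

S5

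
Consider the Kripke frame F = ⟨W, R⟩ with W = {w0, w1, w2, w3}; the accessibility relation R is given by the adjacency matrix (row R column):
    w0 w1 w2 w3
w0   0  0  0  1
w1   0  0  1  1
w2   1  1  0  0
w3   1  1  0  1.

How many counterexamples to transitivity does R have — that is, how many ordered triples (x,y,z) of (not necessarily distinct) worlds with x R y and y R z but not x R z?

10

Enumerating: (w0,w3,w0), (w0,w3,w1), (w1,w2,w0), (w1,w2,w1), (w1,w3,w0), (w1,w3,w1), (w2,w0,w3), (w2,w1,w2), (w2,w1,w3), (w3,w1,w2).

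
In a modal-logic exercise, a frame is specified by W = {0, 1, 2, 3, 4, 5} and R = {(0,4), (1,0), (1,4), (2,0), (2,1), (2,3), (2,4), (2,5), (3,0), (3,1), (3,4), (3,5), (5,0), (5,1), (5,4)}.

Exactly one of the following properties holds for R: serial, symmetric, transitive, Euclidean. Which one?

transitive

Serial: no — 4 has no R-successor.
Symmetric: no — 0 R 4 but not 4 R 0.
Transitive: yes — every two-step R-path is closed by a direct edge.
Euclidean: no — 1 R 4 and 1 R 0, but not 4 R 0.
Only transitive holds.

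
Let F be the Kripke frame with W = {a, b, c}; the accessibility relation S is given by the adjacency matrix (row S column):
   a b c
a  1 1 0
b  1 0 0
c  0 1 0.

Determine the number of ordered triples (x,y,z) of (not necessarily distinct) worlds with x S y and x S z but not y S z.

Enumerating: (a,b,b), (c,b,b).

2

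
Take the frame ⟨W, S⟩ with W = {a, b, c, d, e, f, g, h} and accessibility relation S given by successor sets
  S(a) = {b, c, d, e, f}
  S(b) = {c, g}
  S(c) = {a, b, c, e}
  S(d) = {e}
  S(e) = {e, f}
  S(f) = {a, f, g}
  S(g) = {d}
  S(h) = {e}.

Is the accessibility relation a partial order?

No

Reflexive: no — a is not related to itself.
Transitive: no — a S b and b S g, but not a S g.
Antisymmetric: no — a S c and c S a with a ≠ c.
So S is not a partial order.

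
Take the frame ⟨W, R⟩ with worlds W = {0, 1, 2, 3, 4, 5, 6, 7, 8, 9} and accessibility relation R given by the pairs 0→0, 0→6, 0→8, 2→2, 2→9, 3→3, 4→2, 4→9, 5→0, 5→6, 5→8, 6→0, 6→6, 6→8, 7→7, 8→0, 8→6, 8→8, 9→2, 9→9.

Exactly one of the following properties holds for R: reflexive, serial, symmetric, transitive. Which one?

transitive

Reflexive: no — 1 is not related to itself.
Serial: no — 1 has no R-successor.
Symmetric: no — 4 R 2 but not 2 R 4.
Transitive: yes — every two-step R-path is closed by a direct edge.
Only transitive holds.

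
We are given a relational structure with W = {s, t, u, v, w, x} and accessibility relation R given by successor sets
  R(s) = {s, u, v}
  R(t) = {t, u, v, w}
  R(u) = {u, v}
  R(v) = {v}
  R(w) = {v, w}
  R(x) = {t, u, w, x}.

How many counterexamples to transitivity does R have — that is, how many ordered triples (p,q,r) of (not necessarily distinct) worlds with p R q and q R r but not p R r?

3

Enumerating: (x,t,v), (x,u,v), (x,w,v).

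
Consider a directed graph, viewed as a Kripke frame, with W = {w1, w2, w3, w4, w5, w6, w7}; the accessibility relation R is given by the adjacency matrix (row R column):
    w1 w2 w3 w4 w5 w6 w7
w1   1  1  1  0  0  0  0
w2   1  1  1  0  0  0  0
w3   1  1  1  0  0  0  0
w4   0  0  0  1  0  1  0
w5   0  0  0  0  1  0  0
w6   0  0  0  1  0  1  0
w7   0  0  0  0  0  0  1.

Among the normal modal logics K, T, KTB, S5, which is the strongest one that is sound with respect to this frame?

Reflexive (axiom T): yes — every world is R-related to itself.
Symmetric (axiom B): yes — every pair in R has its reverse in R.
Euclidean (axiom 5): yes — any two successors of a common world are R-related.
So F validates K, T, KTB, S5. The strongest is S5.

S5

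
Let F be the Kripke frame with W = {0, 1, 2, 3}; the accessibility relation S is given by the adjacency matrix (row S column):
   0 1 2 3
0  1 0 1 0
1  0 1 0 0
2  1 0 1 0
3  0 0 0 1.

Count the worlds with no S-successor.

0

S is serial; there are no such worlds.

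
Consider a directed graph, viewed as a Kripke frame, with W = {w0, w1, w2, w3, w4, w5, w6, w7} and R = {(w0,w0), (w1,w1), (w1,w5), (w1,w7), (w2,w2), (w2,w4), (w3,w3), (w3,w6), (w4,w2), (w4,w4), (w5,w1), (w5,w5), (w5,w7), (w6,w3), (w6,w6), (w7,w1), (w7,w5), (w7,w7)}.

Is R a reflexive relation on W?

Reflexive: yes — every world is R-related to itself.

Yes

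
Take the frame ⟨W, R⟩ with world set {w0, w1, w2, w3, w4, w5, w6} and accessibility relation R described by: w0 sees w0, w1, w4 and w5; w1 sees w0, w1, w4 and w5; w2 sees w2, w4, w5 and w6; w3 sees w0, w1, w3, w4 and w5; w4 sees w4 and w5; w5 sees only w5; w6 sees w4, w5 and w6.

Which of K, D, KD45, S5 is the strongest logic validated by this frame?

Serial (axiom D): yes — every world has a successor (e.g. w0 R w0).
Euclidean (axiom 5): no — w0 R w4 and w0 R w1, but not w4 R w1.
Transitive (axiom 4): yes — every two-step R-path is closed by a direct edge.
Reflexive (axiom T): yes — every world is R-related to itself.
So F validates K, D; KD45 would additionally require R to be Euclidean. The strongest is D.

D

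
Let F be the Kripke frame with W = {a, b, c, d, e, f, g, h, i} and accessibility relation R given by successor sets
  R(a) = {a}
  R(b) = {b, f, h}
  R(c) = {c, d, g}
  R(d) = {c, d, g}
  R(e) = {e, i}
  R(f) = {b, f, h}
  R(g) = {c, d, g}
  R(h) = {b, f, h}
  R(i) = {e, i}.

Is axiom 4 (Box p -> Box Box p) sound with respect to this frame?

Yes

The schema 4 characterises exactly the transitive frames.
Transitive: yes — every two-step R-path is closed by a direct edge.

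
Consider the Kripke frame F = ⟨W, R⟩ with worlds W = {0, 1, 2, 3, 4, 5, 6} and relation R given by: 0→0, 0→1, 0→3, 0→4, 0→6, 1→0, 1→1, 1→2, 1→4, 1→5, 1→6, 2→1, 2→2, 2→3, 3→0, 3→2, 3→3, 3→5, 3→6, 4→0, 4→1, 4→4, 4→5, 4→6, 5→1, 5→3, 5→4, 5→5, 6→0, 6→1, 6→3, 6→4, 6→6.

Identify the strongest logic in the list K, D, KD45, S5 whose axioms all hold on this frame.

Serial (axiom D): yes — every world has a successor (e.g. 0 R 0).
Euclidean (axiom 5): no — 0 R 1 and 0 R 3, but not 1 R 3.
Transitive (axiom 4): no — 0 R 1 and 1 R 2, but not 0 R 2.
Reflexive (axiom T): yes — every world is R-related to itself.
So F validates K, D; KD45 would additionally require R to be Euclidean and transitive. The strongest is D.

D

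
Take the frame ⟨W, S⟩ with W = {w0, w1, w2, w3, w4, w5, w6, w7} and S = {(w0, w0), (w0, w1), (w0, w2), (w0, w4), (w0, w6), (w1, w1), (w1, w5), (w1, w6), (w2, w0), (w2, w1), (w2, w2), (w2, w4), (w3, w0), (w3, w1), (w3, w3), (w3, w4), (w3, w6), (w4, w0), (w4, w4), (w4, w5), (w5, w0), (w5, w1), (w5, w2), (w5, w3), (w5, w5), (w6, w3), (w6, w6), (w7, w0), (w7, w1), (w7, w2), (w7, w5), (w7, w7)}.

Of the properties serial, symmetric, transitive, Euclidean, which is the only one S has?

serial

Serial: yes — every world has a successor (e.g. w0 S w0).
Symmetric: no — w0 S w1 but not w1 S w0.
Transitive: no — w0 S w1 and w1 S w5, but not w0 S w5.
Euclidean: no — w0 S w1 and w0 S w2, but not w1 S w2.
Only serial holds.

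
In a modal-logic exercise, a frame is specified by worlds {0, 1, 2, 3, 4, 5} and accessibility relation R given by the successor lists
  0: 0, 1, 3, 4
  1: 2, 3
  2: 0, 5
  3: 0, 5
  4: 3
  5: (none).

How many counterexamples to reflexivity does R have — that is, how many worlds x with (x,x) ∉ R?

5

Enumerating: 1, 2, 3, 4, 5.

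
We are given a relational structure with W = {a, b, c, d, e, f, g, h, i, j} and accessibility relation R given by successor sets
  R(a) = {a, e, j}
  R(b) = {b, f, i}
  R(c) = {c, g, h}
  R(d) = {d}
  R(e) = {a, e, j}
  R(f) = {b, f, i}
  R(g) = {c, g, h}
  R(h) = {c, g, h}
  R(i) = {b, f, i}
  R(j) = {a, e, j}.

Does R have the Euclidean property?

Euclidean: yes — any two successors of a common world are R-related.

Yes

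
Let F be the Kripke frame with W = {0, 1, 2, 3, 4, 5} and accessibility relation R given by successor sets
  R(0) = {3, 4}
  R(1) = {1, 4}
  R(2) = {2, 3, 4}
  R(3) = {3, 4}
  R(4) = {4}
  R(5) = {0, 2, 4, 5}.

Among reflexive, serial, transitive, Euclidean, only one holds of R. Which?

serial

Reflexive: no — 0 is not related to itself.
Serial: yes — every world has a successor (e.g. 0 R 3).
Transitive: no — 5 R 0 and 0 R 3, but not 5 R 3.
Euclidean: no — 0 R 4 and 0 R 3, but not 4 R 3.
Only serial holds.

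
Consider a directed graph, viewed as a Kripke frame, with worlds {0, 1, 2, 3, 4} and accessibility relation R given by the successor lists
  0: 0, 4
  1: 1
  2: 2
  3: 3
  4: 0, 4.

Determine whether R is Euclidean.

Euclidean: yes — any two successors of a common world are R-related.

Yes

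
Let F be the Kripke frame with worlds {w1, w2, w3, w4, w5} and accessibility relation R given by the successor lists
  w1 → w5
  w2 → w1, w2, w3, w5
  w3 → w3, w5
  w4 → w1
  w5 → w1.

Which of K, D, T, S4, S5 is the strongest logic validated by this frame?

D

Serial (axiom D): yes — every world has a successor (e.g. w1 R w5).
Reflexive (axiom T): no — w1 is not related to itself.
Transitive (axiom 4): no — w3 R w5 and w5 R w1, but not w3 R w1.
Euclidean (axiom 5): no — w2 R w1 and w2 R w3, but not w1 R w3.
So F validates K, D; T would additionally require R to be reflexive. The strongest is D.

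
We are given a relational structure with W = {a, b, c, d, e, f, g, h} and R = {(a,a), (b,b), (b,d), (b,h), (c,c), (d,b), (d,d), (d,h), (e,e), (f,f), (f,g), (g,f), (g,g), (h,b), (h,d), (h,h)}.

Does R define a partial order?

Reflexive: yes — every world is R-related to itself.
Transitive: yes — every two-step R-path is closed by a direct edge.
Antisymmetric: no — b R d and d R b with b ≠ d.
So R is not a partial order.

No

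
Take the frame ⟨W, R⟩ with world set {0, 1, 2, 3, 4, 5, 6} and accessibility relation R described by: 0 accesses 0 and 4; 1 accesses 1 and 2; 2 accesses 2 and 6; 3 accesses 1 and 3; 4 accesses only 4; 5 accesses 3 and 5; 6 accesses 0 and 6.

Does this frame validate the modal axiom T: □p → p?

Axiom T corresponds to the accessibility relation being reflexive.
Reflexive: yes — every world is R-related to itself.

Yes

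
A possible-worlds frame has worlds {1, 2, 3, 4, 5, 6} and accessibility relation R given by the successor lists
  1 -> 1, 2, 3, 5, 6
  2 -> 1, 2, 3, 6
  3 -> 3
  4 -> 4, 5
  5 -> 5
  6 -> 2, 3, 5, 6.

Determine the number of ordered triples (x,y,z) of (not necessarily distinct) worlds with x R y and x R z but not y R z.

22

Enumerating: (1,2,5), (1,3,1), (1,3,2), (1,3,5), (1,3,6), (1,5,1), (1,5,2), (1,5,3), (1,5,6), (1,6,1), (2,3,1), (2,3,2), … and 10 more.
Total: 22.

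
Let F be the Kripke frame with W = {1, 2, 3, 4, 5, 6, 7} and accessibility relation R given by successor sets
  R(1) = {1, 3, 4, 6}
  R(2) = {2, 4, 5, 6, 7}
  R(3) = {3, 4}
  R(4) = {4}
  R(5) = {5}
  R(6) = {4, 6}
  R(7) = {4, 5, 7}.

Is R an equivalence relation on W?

No

Reflexive: yes — every world is R-related to itself.
Symmetric: no — 1 R 3 but not 3 R 1.
Transitive: yes — every two-step R-path is closed by a direct edge.
So R is not an equivalence relation.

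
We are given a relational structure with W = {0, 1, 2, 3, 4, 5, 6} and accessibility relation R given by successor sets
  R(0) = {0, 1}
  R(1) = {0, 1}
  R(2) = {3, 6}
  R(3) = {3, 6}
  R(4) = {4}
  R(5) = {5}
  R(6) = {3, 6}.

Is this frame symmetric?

No

Symmetric: no — 2 R 3 but not 3 R 2.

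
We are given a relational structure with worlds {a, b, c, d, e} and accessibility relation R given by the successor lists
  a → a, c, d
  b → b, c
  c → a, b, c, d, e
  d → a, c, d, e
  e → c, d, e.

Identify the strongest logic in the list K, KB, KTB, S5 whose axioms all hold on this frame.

KTB

Symmetric (axiom B): yes — every pair in R has its reverse in R.
Reflexive (axiom T): yes — every world is R-related to itself.
Euclidean (axiom 5): no — c R a and c R b, but not a R b.
So F validates K, KB, KTB; S5 would additionally require R to be Euclidean. The strongest is KTB.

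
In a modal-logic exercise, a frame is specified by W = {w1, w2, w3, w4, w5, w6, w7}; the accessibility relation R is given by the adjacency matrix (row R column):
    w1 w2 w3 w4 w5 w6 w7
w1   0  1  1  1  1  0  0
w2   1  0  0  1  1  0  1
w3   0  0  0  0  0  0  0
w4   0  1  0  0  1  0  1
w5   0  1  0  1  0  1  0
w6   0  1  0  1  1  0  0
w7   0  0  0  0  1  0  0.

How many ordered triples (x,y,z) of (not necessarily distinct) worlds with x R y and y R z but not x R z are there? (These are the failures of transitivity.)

26

Enumerating: (w1,w2,w1), (w1,w2,w7), (w1,w4,w7), (w1,w5,w6), (w2,w1,w2), (w2,w1,w3), (w2,w4,w2), (w2,w5,w2), (w2,w5,w6), (w4,w2,w1), (w4,w2,w4), (w4,w5,w4), … and 14 more.
Total: 26.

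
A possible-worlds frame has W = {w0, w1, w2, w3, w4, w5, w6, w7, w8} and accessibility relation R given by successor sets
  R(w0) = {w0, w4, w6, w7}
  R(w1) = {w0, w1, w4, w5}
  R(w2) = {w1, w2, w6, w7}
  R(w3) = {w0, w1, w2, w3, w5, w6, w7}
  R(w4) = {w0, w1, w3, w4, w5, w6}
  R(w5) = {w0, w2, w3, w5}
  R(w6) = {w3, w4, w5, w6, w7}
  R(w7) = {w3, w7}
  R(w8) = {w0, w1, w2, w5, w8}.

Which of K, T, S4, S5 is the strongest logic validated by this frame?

Reflexive (axiom T): yes — every world is R-related to itself.
Transitive (axiom 4): no — w0 R w4 and w4 R w1, but not w0 R w1.
Euclidean (axiom 5): no — w0 R w4 and w0 R w7, but not w4 R w7.
So F validates K, T; S4 would additionally require R to be transitive. The strongest is T.

T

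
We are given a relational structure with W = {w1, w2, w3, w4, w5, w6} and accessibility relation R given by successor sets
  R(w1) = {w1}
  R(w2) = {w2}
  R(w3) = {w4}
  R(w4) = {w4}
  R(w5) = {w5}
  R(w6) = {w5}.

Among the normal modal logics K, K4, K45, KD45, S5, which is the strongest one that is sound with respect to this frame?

Transitive (axiom 4): yes — every two-step R-path is closed by a direct edge.
Euclidean (axiom 5): yes — any two successors of a common world are R-related.
Serial (axiom D): yes — every world has a successor (e.g. w1 R w1).
Reflexive (axiom T): no — w3 is not related to itself.
So F validates K, K4, K45, KD45; S5 would additionally require R to be reflexive. The strongest is KD45.

KD45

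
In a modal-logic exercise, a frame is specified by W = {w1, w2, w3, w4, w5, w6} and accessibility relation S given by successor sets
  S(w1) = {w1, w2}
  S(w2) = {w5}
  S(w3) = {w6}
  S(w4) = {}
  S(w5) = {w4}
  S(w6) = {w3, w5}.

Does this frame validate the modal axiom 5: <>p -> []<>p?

No

The schema 5 characterises exactly the Euclidean frames.
Euclidean: no — w6 S w3 and w6 S w5, but not w3 S w5.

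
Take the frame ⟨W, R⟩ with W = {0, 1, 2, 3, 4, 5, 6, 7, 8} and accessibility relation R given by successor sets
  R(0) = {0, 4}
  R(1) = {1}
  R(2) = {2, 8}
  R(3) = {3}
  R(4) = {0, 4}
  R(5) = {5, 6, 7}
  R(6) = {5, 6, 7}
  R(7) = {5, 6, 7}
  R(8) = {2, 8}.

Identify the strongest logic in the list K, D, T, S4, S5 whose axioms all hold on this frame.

Serial (axiom D): yes — every world has a successor (e.g. 0 R 0).
Reflexive (axiom T): yes — every world is R-related to itself.
Transitive (axiom 4): yes — every two-step R-path is closed by a direct edge.
Euclidean (axiom 5): yes — any two successors of a common world are R-related.
So F validates K, D, T, S4, S5. The strongest is S5.

S5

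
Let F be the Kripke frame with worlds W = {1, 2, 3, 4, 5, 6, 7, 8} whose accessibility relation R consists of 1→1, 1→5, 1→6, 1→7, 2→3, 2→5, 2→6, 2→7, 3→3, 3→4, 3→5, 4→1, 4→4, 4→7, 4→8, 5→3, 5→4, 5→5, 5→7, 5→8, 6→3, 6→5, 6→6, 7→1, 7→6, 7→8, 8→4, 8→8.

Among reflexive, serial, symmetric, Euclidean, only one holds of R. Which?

Reflexive: no — 2 is not related to itself.
Serial: yes — every world has a successor (e.g. 1 R 1).
Symmetric: no — 1 R 5 but not 5 R 1.
Euclidean: no — 1 R 5 and 1 R 6, but not 5 R 6.
Only serial holds.

serial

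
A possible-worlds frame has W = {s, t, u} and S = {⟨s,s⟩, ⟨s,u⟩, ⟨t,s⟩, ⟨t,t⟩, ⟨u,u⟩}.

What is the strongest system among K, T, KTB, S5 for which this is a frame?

Reflexive (axiom T): yes — every world is S-related to itself.
Symmetric (axiom B): no — s S u but not u S s.
Euclidean (axiom 5): no — s S u and s S s, but not u S s.
So F validates K, T; KTB would additionally require S to be symmetric. The strongest is T.

T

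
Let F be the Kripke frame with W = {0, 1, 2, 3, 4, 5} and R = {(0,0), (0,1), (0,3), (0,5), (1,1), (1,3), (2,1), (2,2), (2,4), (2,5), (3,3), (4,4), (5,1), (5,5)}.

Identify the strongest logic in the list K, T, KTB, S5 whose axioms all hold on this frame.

Reflexive (axiom T): yes — every world is R-related to itself.
Symmetric (axiom B): no — 0 R 1 but not 1 R 0.
Euclidean (axiom 5): no — 0 R 1 and 0 R 5, but not 1 R 5.
So F validates K, T; KTB would additionally require R to be symmetric. The strongest is T.

T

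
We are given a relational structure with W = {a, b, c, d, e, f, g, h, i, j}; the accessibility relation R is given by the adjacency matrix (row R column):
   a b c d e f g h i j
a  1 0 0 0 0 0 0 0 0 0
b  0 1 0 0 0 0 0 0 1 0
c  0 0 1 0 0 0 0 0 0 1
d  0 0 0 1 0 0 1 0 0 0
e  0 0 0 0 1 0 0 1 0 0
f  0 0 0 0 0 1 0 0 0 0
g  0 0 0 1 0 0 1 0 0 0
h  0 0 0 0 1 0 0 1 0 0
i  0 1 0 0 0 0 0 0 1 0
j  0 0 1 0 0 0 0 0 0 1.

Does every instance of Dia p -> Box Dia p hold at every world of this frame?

Yes

By correspondence theory, 5 is valid on a frame iff R is Euclidean.
Euclidean: yes — any two successors of a common world are R-related.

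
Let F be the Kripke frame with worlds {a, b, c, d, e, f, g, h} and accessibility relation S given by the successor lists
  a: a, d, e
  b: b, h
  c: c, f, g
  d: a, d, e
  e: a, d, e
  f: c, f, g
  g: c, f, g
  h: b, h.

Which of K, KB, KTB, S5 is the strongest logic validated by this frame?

S5

Symmetric (axiom B): yes — every pair in S has its reverse in S.
Reflexive (axiom T): yes — every world is S-related to itself.
Euclidean (axiom 5): yes — any two successors of a common world are S-related.
So F validates K, KB, KTB, S5. The strongest is S5.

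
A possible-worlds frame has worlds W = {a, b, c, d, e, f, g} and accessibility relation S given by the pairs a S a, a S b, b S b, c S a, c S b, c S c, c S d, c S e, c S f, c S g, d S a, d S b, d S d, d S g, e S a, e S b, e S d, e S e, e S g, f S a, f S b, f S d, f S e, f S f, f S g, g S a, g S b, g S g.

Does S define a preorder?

Yes

Reflexive: yes — every world is S-related to itself.
Transitive: yes — every two-step S-path is closed by a direct edge.
So S is a preorder.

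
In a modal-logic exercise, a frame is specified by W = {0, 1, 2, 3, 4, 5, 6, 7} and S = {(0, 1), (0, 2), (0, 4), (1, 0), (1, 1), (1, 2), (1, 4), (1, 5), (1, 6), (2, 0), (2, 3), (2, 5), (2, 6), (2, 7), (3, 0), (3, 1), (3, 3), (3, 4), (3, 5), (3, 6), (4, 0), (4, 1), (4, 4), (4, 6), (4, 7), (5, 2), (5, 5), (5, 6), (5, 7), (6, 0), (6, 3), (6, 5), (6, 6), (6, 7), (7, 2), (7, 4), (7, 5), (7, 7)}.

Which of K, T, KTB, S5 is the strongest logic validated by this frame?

K

Reflexive (axiom T): no — 0 is not related to itself.
Symmetric (axiom B): no — 1 S 2 but not 2 S 1.
Euclidean (axiom 5): no — 0 S 2 and 0 S 1, but not 2 S 1.
So F validates K; T would additionally require S to be reflexive. The strongest is K.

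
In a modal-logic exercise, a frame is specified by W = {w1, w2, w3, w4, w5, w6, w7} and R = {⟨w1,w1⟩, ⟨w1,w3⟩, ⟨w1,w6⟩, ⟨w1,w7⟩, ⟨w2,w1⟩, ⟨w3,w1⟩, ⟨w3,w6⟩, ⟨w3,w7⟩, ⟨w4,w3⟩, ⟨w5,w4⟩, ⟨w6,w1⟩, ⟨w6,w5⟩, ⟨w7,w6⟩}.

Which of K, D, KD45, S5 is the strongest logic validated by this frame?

D

Serial (axiom D): yes — every world has a successor (e.g. w1 R w1).
Euclidean (axiom 5): no — w1 R w6 and w1 R w3, but not w6 R w3.
Transitive (axiom 4): no — w1 R w6 and w6 R w5, but not w1 R w5.
Reflexive (axiom T): no — w2 is not related to itself.
So F validates K, D; KD45 would additionally require R to be Euclidean and transitive. The strongest is D.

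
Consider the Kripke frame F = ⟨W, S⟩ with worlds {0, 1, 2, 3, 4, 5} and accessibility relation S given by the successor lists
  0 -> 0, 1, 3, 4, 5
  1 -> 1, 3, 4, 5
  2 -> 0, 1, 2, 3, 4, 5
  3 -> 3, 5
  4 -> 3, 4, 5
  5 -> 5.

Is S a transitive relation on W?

Transitive: yes — every two-step S-path is closed by a direct edge.

Yes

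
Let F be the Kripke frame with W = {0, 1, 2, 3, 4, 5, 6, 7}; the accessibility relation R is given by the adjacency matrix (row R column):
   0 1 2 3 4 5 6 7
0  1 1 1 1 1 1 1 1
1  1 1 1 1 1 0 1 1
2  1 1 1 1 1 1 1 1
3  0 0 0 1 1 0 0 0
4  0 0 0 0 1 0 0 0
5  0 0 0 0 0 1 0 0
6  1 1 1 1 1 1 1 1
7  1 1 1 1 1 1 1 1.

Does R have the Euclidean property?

No

Euclidean: no — 0 R 1 and 0 R 5, but not 1 R 5.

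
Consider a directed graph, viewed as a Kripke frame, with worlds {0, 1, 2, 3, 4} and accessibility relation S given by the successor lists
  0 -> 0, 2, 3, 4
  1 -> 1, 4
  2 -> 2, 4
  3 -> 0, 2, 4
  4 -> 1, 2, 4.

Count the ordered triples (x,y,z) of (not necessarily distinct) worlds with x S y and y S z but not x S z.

Enumerating: (0,4,1), (1,4,2), (2,4,1), (3,0,3), (3,4,1).

5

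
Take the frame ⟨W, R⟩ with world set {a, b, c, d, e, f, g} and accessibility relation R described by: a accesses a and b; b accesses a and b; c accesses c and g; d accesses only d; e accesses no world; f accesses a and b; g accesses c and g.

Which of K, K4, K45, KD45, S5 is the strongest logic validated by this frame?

Transitive (axiom 4): yes — every two-step R-path is closed by a direct edge.
Euclidean (axiom 5): yes — any two successors of a common world are R-related.
Serial (axiom D): no — e has no R-successor.
Reflexive (axiom T): no — e is not related to itself.
So F validates K, K4, K45; KD45 would additionally require R to be serial. The strongest is K45.

K45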